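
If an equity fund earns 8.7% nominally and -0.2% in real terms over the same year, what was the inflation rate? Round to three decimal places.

From (1+r_nom) = (1+r_real)(1+π), we get 1+π = (1 + 8.7%)/(1 − 0.2%) = 1.087/0.998 ≈ 1.08918.
So π ≈ 8.9178%.

8.918%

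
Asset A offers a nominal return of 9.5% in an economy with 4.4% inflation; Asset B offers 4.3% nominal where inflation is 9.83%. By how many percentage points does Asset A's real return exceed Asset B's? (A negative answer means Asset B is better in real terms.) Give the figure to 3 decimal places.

9.920

Asset A real return: 1.095/1.044 − 1 = 4.8851%.
Asset B real return: 1.043/1.0983 − 1 = -5.0351%.
Difference: 4.8851 − (-5.0351) = 9.9202 pp.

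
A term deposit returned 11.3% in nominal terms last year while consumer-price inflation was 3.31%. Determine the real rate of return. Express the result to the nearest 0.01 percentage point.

7.73%

Real return via the Fisher equation: (1 + 11.3%)/(1 + 3.31%) − 1 = 1.113/1.0331 − 1 ≈ 0.07734.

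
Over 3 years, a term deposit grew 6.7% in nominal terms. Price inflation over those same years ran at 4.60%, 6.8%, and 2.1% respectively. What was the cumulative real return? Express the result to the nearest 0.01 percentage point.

-6.45%

Cumulative inflation factor: 1.0460 × 1.068 × 1.021 ≈ 1.14059.
Nominal growth factor: 1.06700. Real growth factor = 1.06700 / 1.14059 ≈ 0.93548.
Total real return ≈ -6.4517%.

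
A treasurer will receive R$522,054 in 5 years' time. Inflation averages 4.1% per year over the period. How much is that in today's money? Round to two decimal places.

R$427,033.34

Price-level factor over 5 years: (1 + 4.1%)^5 ≈ 1.2225134547.
Purchasing power today: R$522,054 divided by that factor.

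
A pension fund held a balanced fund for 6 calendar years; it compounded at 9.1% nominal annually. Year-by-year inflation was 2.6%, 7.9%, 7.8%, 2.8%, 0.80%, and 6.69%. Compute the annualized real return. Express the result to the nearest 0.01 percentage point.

4.18%

Cumulative inflation factor: 1.026 × 1.079 × 1.078 × 1.028 × 1.0080 × 1.0669 ≈ 1.31936.
Nominal growth factor: 1.68635. Real growth factor = 1.68635 / 1.31936 ≈ 1.27816.
Annualized: 1.27816^(1/6) − 1 ≈ 0.04175.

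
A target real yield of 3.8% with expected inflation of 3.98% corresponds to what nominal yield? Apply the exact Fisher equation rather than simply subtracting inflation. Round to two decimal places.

By the Fisher equation, 1 + r_nom = (1 + 3.8%)(1 + 3.98%) = 1.038 × 1.0398 = 1.0793124.
So r_nom = 7.93124%.

7.93%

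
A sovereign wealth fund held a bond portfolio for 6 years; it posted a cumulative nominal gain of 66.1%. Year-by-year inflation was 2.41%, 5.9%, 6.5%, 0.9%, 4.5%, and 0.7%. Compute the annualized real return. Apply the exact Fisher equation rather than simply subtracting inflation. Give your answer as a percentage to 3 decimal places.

5.186%

Cumulative inflation factor: 1.0241 × 1.059 × 1.065 × 1.009 × 1.045 × 1.007 ≈ 1.22638.
Nominal growth factor: 1.66100. Real growth factor = 1.66100 / 1.22638 ≈ 1.35439.
Annualized: 1.35439^(1/6) − 1 ≈ 0.05186.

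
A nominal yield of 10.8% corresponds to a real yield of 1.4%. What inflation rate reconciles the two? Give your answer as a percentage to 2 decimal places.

From (1+r_nom) = (1+r_real)(1+π), we get 1+π = (1 + 10.8%)/(1 + 1.4%) = 1.108/1.014 ≈ 1.09270.
So π ≈ 9.2702%.

9.27%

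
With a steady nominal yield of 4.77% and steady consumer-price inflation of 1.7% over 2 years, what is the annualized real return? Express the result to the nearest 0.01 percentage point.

3.02%

With constant rates the annual real return is the same each year: (1+4.77%)/(1+1.7%) − 1 = 0.03019.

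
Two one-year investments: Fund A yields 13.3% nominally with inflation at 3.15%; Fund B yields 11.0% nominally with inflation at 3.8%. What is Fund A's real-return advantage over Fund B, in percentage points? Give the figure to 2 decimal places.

2.90

Fund A real return: 1.133/1.0315 − 1 = 9.840%.
Fund B real return: 1.110/1.038 − 1 = 6.936%.
Difference: 9.840 − 6.936 = 2.904 pp.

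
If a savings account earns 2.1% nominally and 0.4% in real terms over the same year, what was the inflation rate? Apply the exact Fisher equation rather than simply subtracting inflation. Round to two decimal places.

From (1+r_nom) = (1+r_real)(1+π), we get 1+π = (1 + 2.1%)/(1 + 0.4%) = 1.021/1.004 ≈ 1.01693.
So π ≈ 1.6932%.

1.69%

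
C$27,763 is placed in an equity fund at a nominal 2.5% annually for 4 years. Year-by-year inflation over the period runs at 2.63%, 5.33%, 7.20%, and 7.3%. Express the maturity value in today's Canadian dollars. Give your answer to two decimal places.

Nominal value at maturity: C$27,763 × (1 + 2.5%)^4 ≈ C$30,645.16.
Price-level factor over 4 years: 1.0263 × 1.0533 × 1.0720 × 1.073 ≈ 1.2434287950.
The maturity value deflated by that factor is the answer in today's purchasing power.

C$24,645.69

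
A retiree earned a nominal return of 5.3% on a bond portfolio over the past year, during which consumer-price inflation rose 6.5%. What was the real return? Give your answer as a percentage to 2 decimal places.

Real return via the Fisher equation: (1 + 5.3%)/(1 + 6.5%) − 1 = 1.053/1.065 − 1 ≈ -0.01127.

-1.13%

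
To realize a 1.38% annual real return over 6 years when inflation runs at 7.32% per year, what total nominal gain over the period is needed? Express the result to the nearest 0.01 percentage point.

65.88%

Required annual nominal rate: (1+1.38%)(1+7.32%) − 1 = 8.801016%.
Cumulative over 6 years: (1 + 0.08801016)^6 − 1 ≈ 0.65881.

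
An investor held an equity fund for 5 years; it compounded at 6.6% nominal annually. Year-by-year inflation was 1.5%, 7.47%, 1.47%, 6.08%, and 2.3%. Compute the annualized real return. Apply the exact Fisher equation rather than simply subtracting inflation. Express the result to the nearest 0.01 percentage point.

Cumulative inflation factor: 1.015 × 1.0747 × 1.0147 × 1.0608 × 1.023 ≈ 1.20116.
Nominal growth factor: 1.37653. Real growth factor = 1.37653 / 1.20116 ≈ 1.14600.
Annualized: 1.14600^(1/5) − 1 ≈ 0.02763.

2.76%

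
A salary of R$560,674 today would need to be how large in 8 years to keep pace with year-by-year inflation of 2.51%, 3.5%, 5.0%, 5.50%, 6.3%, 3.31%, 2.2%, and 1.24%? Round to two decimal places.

Cumulative price-level factor: 1.0251 × 1.035 × 1.050 × 1.0550 × 1.063 × 1.0331 × 1.022 × 1.0124 ≈ 1.3354480564.
The nominal amount required is R$560,674 scaled up by that factor.

R$748,751.00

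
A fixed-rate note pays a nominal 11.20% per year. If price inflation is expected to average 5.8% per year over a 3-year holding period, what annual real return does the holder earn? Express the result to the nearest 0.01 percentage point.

With constant rates the annual real return is the same each year: (1+11.20%)/(1+5.8%) − 1 = 0.05104.

5.10%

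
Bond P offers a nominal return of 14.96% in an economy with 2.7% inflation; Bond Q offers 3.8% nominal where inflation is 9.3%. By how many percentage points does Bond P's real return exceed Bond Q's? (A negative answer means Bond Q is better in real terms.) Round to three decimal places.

16.970

Bond P real return: 1.1496/1.027 − 1 = 11.9377%.
Bond Q real return: 1.038/1.093 − 1 = -5.0320%.
Difference: 11.9377 − (-5.0320) = 16.9697 pp.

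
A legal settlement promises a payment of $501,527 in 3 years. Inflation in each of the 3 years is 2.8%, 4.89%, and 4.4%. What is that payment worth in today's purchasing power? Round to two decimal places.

Price-level factor over 3 years: 1.028 × 1.0489 × 1.044 = 1.1257130448.
Purchasing power today: $501,527 divided by that factor.

$445,519.40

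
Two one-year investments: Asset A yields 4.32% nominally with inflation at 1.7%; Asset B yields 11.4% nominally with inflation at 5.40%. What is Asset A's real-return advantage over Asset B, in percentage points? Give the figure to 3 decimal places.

-3.116

Asset A real return: 1.0432/1.017 − 1 = 2.5762%.
Asset B real return: 1.114/1.0540 − 1 = 5.6926%.
Difference: 2.5762 − 5.6926 = -3.1164 pp.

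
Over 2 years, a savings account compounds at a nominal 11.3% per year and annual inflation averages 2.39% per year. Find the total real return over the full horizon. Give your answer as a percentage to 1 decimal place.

The annual real rate is (1+11.3%)/(1+2.39%) − 1 = 8.7020%.
Compounded over 2 years: (1 + 0.087020)^2 − 1 ≈ 0.18161.

18.2%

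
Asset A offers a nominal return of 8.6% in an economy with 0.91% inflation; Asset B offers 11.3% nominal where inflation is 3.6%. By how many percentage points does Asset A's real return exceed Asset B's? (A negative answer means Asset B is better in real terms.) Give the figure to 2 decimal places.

Asset A real return: 1.086/1.0091 − 1 = 7.621%.
Asset B real return: 1.113/1.036 − 1 = 7.432%.
Difference: 7.621 − 7.432 = 0.189 pp.

0.19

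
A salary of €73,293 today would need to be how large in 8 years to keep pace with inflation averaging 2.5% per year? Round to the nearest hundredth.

€89,300.40

Cumulative price-level factor: (1+2.5%)^8 ≈ 1.2184028975.
Multiplying €73,293 by the price-level factor gives the future nominal sum.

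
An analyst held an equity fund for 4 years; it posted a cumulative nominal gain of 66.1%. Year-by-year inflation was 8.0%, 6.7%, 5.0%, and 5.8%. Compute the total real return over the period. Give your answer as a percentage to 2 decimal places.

Cumulative inflation factor: 1.080 × 1.067 × 1.050 × 1.058 ≈ 1.28016.
Nominal growth factor: 1.66100. Real growth factor = 1.66100 / 1.28016 ≈ 1.29750.
Total real return ≈ 29.7497%.

29.75%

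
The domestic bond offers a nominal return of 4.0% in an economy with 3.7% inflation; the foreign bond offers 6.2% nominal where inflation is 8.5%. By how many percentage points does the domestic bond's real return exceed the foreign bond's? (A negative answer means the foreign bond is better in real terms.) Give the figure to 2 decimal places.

2.41

The domestic bond real return: 1.040/1.037 − 1 = 0.289%.
The foreign bond real return: 1.062/1.085 − 1 = -2.120%.
Difference: 0.289 − (-2.120) = 2.409 pp.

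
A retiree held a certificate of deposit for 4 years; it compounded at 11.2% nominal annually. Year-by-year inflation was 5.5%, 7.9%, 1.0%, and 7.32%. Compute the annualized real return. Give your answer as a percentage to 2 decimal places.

5.51%

Cumulative inflation factor: 1.055 × 1.079 × 1.010 × 1.0732 ≈ 1.23389.
Nominal growth factor: 1.52904. Real growth factor = 1.52904 / 1.23389 ≈ 1.23921.
Annualized: 1.23921^(1/4) − 1 ≈ 0.05508.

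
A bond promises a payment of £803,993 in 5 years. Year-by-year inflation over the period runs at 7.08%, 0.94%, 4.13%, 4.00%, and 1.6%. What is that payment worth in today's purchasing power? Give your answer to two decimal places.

Price-level factor over 5 years: 1.0708 × 1.0094 × 1.0413 × 1.0400 × 1.016 ≈ 1.1892538842.
Purchasing power today: £803,993 divided by that factor.

£676,048.24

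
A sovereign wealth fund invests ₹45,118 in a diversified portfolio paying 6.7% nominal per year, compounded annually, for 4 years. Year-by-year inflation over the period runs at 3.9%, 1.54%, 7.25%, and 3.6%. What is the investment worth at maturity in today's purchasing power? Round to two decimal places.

Nominal value at maturity: ₹45,118 × (1 + 6.7%)^4 ≈ ₹58,480.02.
Price-level factor over 4 years: 1.039 × 1.0154 × 1.0725 × 1.036 ≈ 1.1722217167.
Dividing the nominal maturity value by the price-level factor gives the value in today's money.

₹49,888.19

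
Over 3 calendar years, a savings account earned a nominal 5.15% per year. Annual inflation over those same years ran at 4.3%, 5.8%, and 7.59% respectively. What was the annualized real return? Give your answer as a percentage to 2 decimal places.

Cumulative inflation factor: 1.043 × 1.058 × 1.0759 ≈ 1.18725.
Nominal growth factor: 1.16259. Real growth factor = 1.16259 / 1.18725 ≈ 0.97923.
Annualized: 0.97923^(1/3) − 1 ≈ -0.00697.

-0.70%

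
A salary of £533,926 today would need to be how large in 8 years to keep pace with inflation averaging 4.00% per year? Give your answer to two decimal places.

£730,714.60

Cumulative price-level factor: (1+4.00%)^8 ≈ 1.3685690504.
Multiplying £533,926 by the price-level factor gives the future nominal sum.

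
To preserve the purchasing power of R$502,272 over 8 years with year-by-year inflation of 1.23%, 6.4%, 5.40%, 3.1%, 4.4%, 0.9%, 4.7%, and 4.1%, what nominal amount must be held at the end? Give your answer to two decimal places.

R$674,960.23

Cumulative price-level factor: 1.0123 × 1.064 × 1.0540 × 1.031 × 1.044 × 1.009 × 1.047 × 1.041 ≈ 1.3438141725.
The nominal amount required is R$502,272 scaled up by that factor.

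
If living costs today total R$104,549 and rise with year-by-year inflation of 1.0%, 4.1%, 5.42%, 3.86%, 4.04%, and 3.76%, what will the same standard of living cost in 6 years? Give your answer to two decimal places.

R$129,925.27

Cumulative price-level factor: 1.010 × 1.041 × 1.0542 × 1.0386 × 1.0404 × 1.0376 ≈ 1.2427212940.
Multiplying R$104,549 by the price-level factor gives the future nominal sum.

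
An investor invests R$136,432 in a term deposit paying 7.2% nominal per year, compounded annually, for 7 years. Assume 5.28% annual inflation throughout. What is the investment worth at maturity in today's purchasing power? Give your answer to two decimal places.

Nominal value at maturity: R$136,432 × (1 + 7.2%)^7 ≈ R$221,962.57.
Price-level factor over 7 years: (1 + 5.28%)^7 ≈ 1.4335773606.
The maturity value deflated by that factor is the answer in today's purchasing power.

R$154,831.25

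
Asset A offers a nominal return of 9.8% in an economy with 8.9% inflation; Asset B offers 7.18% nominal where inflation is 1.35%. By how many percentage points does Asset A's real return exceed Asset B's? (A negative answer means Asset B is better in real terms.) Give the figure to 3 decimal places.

Asset A real return: 1.098/1.089 − 1 = 0.8264%.
Asset B real return: 1.0718/1.0135 − 1 = 5.7523%.
Difference: 0.8264 − 5.7523 = -4.9259 pp.

-4.926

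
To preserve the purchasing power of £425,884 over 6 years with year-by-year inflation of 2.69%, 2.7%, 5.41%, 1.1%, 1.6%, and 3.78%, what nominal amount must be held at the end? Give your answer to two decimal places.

£504,696.47

Cumulative price-level factor: 1.0269 × 1.027 × 1.0541 × 1.011 × 1.016 × 1.0378 ≈ 1.1850561834.
Multiplying £425,884 by the price-level factor gives the future nominal sum.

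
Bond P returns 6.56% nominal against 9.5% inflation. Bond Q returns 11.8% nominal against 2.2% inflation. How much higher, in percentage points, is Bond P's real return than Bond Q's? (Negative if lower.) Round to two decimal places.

Bond P real return: 1.0656/1.095 − 1 = -2.685%.
Bond Q real return: 1.118/1.022 − 1 = 9.393%.
Difference: -2.685 − 9.393 = -12.078 pp.

-12.08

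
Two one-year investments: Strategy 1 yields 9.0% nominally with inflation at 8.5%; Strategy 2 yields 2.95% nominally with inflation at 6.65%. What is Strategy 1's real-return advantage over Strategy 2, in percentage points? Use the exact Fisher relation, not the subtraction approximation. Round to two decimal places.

3.93

Strategy 1 real return: 1.090/1.085 − 1 = 0.461%.
Strategy 2 real return: 1.0295/1.0665 − 1 = -3.469%.
Difference: 0.461 − (-3.469) = 3.930 pp.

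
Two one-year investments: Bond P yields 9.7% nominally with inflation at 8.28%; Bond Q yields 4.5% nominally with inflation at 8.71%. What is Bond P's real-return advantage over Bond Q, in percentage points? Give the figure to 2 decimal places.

5.18

Bond P real return: 1.097/1.0828 − 1 = 1.311%.
Bond Q real return: 1.045/1.0871 − 1 = -3.873%.
Difference: 1.311 − (-3.873) = 5.184 pp.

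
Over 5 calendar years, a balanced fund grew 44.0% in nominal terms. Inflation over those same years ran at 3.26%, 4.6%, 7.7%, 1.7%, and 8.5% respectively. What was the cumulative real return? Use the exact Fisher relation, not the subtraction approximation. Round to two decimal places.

Cumulative inflation factor: 1.0326 × 1.046 × 1.077 × 1.017 × 1.085 ≈ 1.28360.
Nominal growth factor: 1.44000. Real growth factor = 1.44000 / 1.28360 ≈ 1.12184.
Total real return ≈ 12.1844%.

12.18%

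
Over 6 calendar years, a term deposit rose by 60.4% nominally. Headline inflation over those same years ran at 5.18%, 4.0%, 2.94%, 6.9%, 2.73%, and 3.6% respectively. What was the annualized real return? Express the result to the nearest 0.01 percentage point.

3.82%

Cumulative inflation factor: 1.0518 × 1.040 × 1.0294 × 1.069 × 1.0273 × 1.036 ≈ 1.28111.
Nominal growth factor: 1.60400. Real growth factor = 1.60400 / 1.28111 ≈ 1.25204.
Annualized: 1.25204^(1/6) − 1 ≈ 0.03817.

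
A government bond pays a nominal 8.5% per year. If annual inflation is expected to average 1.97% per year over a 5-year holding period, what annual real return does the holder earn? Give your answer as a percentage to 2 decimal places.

With constant rates the annual real return is the same each year: (1+8.5%)/(1+1.97%) − 1 = 0.06404.

6.40%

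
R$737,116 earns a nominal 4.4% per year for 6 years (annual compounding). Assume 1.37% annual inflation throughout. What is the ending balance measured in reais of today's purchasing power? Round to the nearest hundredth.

Nominal value at maturity: R$737,116 × (1 + 4.4%)^6 ≈ R$954,418.46.
Price-level factor over 6 years: (1 + 1.37%)^6 ≈ 1.0850673084.
The maturity value deflated by that factor is the answer in today's purchasing power.

R$879,593.78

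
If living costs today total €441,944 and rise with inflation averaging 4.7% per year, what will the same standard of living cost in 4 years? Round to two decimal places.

€531,072.69

Cumulative price-level factor: (1+4.7%)^4 ≈ 1.2016741717.
Multiplying €441,944 by the price-level factor gives the future nominal sum.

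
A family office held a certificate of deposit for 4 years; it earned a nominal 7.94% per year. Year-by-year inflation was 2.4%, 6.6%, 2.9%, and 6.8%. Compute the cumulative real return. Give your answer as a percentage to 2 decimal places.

Cumulative inflation factor: 1.024 × 1.066 × 1.029 × 1.068 ≈ 1.19962.
Nominal growth factor: 1.35747. Real growth factor = 1.35747 / 1.19962 ≈ 1.13158.
Total real return ≈ 13.1582%.

13.16%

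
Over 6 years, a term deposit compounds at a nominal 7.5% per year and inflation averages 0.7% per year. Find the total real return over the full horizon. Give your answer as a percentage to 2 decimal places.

48.00%

The annual real rate is (1+7.5%)/(1+0.7%) − 1 = 6.7527%.
Compounded over 6 years: (1 + 0.067527)^6 − 1 ≈ 0.48004.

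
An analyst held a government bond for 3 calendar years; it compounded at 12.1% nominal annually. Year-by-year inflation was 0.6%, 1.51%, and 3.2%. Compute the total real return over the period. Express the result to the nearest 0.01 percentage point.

Cumulative inflation factor: 1.006 × 1.0151 × 1.032 ≈ 1.05387.
Nominal growth factor: 1.40869. Real growth factor = 1.40869 / 1.05387 ≈ 1.33669.
Total real return ≈ 33.6689%.

33.67%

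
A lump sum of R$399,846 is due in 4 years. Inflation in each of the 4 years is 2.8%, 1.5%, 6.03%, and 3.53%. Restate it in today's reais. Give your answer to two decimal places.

Price-level factor over 4 years: 1.028 × 1.015 × 1.0603 × 1.0353 ≈ 1.1453919654.
Purchasing power today: R$399,846 divided by that factor.

R$349,090.98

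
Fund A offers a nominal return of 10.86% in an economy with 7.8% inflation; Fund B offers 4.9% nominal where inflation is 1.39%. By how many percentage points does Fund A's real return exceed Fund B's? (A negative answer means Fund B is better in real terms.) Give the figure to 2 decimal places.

Fund A real return: 1.1086/1.078 − 1 = 2.839%.
Fund B real return: 1.049/1.0139 − 1 = 3.462%.
Difference: 2.839 − 3.462 = -0.623 pp.

-0.62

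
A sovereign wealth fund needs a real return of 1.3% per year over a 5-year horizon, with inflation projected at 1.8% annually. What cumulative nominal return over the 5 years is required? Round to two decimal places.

Required annual nominal rate: (1+1.3%)(1+1.8%) − 1 = 3.1234%.
Cumulative over 5 years: (1 + 0.031234)^5 − 1 ≈ 0.16624.

16.62%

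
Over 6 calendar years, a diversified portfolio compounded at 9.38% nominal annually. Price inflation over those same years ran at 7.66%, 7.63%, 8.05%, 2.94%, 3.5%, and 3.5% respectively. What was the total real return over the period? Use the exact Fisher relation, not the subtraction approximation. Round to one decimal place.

Cumulative inflation factor: 1.0766 × 1.0763 × 1.0805 × 1.0294 × 1.035 × 1.035 ≈ 1.38063.
Nominal growth factor: 1.71249. Real growth factor = 1.71249 / 1.38063 ≈ 1.24037.
Total real return ≈ 24.0367%.

24.0%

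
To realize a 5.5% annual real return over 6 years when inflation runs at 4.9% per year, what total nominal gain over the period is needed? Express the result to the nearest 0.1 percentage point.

Required annual nominal rate: (1+5.5%)(1+4.9%) − 1 = 10.6695%.
Cumulative over 6 years: (1 + 0.106695)^6 − 1 ≈ 0.83725.

83.7%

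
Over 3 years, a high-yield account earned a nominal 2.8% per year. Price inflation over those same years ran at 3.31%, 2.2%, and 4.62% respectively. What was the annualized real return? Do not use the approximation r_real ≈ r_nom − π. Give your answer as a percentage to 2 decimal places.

-0.55%

Cumulative inflation factor: 1.0331 × 1.022 × 1.0462 ≈ 1.10461.
Nominal growth factor: 1.08637. Real growth factor = 1.08637 / 1.10461 ≈ 0.98349.
Annualized: 0.98349^(1/3) − 1 ≈ -0.00553.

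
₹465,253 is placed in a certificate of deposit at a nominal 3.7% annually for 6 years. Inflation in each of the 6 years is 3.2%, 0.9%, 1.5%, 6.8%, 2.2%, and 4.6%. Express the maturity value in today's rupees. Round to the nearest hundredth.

₹479,480.54

Nominal value at maturity: ₹465,253 × (1 + 3.7%)^6 ≈ ₹578,577.74.
Price-level factor over 6 years: 1.032 × 1.009 × 1.015 × 1.068 × 1.022 × 1.046 ≈ 1.2066761773.
Dividing the nominal maturity value by the price-level factor gives the value in today's money.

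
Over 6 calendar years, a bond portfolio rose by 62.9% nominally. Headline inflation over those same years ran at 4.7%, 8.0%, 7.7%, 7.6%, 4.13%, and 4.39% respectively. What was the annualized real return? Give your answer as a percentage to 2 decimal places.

2.26%

Cumulative inflation factor: 1.047 × 1.080 × 1.077 × 1.076 × 1.0413 × 1.0439 ≈ 1.42440.
Nominal growth factor: 1.62900. Real growth factor = 1.62900 / 1.42440 ≈ 1.14364.
Annualized: 1.14364^(1/6) − 1 ≈ 0.02262.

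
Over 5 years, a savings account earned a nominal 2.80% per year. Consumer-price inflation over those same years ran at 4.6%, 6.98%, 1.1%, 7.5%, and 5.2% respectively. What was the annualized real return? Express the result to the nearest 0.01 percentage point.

Cumulative inflation factor: 1.046 × 1.0698 × 1.011 × 1.075 × 1.052 ≈ 1.27941.
Nominal growth factor: 1.14806. Real growth factor = 1.14806 / 1.27941 ≈ 0.89734.
Annualized: 0.89734^(1/5) − 1 ≈ -0.02143.

-2.14%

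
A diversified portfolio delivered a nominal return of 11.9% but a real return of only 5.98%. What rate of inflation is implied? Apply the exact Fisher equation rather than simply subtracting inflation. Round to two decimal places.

5.59%

From (1+r_nom) = (1+r_real)(1+π), we get 1+π = (1 + 11.9%)/(1 + 5.98%) = 1.119/1.0598 ≈ 1.05586.
So π ≈ 5.5860%.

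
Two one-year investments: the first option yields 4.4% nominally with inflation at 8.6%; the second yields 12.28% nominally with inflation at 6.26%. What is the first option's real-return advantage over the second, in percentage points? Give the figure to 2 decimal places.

-9.53

The first option real return: 1.044/1.086 − 1 = -3.867%.
The second real return: 1.1228/1.0626 − 1 = 5.665%.
Difference: -3.867 − 5.665 = -9.532 pp.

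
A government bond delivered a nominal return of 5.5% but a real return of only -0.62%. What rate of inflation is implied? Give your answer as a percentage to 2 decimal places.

6.16%

From (1+r_nom) = (1+r_real)(1+π), we get 1+π = (1 + 5.5%)/(1 − 0.62%) = 1.055/0.9938 ≈ 1.06158.
So π ≈ 6.1582%.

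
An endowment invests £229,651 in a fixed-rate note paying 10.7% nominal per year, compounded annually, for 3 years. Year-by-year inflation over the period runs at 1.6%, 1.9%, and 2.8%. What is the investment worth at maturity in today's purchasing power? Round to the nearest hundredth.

Nominal value at maturity: £229,651 × (1 + 10.7%)^3 ≈ £311,538.13.
Price-level factor over 3 years: 1.016 × 1.019 × 1.028 = 1.064292512.
Dividing the nominal maturity value by the price-level factor gives the value in today's money.

£292,718.52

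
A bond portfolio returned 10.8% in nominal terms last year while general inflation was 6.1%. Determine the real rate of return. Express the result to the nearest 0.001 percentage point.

4.430%

Real return via the Fisher equation: (1 + 10.8%)/(1 + 6.1%) − 1 = 1.108/1.061 − 1 ≈ 0.04430.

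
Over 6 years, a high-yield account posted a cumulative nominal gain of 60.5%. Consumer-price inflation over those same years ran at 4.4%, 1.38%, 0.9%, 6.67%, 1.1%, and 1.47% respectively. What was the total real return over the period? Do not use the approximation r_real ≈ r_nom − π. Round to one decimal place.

37.3%

Cumulative inflation factor: 1.044 × 1.0138 × 1.009 × 1.0667 × 1.011 × 1.0147 ≈ 1.16862.
Nominal growth factor: 1.60500. Real growth factor = 1.60500 / 1.16862 ≈ 1.37341.
Total real return ≈ 37.3409%.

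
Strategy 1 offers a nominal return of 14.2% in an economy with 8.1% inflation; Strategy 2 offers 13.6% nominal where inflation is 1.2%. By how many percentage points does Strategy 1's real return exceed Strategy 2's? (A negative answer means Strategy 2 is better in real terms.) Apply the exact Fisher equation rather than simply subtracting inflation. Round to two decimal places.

-6.61

Strategy 1 real return: 1.142/1.081 − 1 = 5.643%.
Strategy 2 real return: 1.136/1.012 − 1 = 12.253%.
Difference: 5.643 − 12.253 = -6.610 pp.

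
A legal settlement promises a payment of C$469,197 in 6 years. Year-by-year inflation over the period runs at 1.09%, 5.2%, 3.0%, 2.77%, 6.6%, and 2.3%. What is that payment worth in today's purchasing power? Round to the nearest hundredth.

Price-level factor over 6 years: 1.0109 × 1.052 × 1.030 × 1.0277 × 1.066 × 1.023 ≈ 1.2276098262.
Purchasing power today: C$469,197 divided by that factor.

C$382,203.69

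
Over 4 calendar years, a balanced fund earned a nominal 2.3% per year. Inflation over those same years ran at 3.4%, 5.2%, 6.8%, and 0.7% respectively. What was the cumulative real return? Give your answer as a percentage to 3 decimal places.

Cumulative inflation factor: 1.034 × 1.052 × 1.068 × 1.007 ≈ 1.16987.
Nominal growth factor: 1.09522. Real growth factor = 1.09522 / 1.16987 ≈ 0.93619.
Total real return ≈ -6.3807%.

-6.381%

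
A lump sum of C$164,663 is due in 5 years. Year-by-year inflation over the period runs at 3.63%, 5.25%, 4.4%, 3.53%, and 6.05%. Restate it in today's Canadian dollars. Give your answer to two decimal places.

C$131,707.66

Price-level factor over 5 years: 1.0363 × 1.0525 × 1.044 × 1.0353 × 1.0605 ≈ 1.2502158146.
Purchasing power today: C$164,663 divided by that factor.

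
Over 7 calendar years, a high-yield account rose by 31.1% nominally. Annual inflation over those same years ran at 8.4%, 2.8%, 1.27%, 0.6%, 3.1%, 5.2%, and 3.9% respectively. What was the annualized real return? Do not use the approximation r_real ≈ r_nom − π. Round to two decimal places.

Cumulative inflation factor: 1.084 × 1.028 × 1.0127 × 1.006 × 1.031 × 1.052 × 1.039 ≈ 1.27936.
Nominal growth factor: 1.31100. Real growth factor = 1.31100 / 1.27936 ≈ 1.02473.
Annualized: 1.02473^(1/7) − 1 ≈ 0.00350.

0.35%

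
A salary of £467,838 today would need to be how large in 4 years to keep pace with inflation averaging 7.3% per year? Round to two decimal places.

£620,146.62

Cumulative price-level factor: (1+7.3%)^4 ≈ 1.3255584662.
Multiplying £467,838 by the price-level factor gives the future nominal sum.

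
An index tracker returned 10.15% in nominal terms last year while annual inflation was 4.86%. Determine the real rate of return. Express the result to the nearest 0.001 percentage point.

Real return via the Fisher equation: (1 + 10.15%)/(1 + 4.86%) − 1 = 1.1015/1.0486 − 1 ≈ 0.05045.

5.045%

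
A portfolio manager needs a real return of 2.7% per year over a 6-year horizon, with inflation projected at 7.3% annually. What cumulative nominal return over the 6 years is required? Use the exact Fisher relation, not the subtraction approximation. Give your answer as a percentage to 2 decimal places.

Required annual nominal rate: (1+2.7%)(1+7.3%) − 1 = 10.1971%.
Cumulative over 6 years: (1 + 0.101971)^6 − 1 ≈ 0.79069.

79.07%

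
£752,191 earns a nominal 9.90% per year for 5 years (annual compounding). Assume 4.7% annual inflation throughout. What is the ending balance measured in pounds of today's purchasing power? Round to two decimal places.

Nominal value at maturity: £752,191 × (1 + 9.90%)^5 ≈ £1,205,914.72.
Price-level factor over 5 years: (1 + 4.7%)^5 ≈ 1.2581528578.
The maturity value deflated by that factor is the answer in today's purchasing power.

£958,480.29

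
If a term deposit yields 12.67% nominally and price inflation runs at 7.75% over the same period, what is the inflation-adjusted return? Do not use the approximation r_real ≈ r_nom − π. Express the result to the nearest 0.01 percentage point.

4.57%

Real return via the Fisher equation: (1 + 12.67%)/(1 + 7.75%) − 1 = 1.1267/1.0775 − 1 ≈ 0.04566.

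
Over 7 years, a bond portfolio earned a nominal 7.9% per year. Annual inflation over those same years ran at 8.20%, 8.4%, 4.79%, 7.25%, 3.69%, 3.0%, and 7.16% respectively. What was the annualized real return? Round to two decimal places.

Cumulative inflation factor: 1.0820 × 1.084 × 1.0479 × 1.0725 × 1.0369 × 1.030 × 1.0716 ≈ 1.50862.
Nominal growth factor: 1.70275. Real growth factor = 1.70275 / 1.50862 ≈ 1.12868.
Annualized: 1.12868^(1/7) − 1 ≈ 0.01744.

1.74%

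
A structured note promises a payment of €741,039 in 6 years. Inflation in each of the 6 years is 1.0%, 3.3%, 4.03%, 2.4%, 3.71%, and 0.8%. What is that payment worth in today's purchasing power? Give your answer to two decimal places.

€637,792.85

Price-level factor over 6 years: 1.010 × 1.033 × 1.0403 × 1.024 × 1.0371 × 1.008 ≈ 1.1618803766.
Purchasing power today: €741,039 divided by that factor.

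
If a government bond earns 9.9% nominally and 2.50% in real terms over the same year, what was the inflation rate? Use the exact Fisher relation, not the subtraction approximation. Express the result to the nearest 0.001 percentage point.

From (1+r_nom) = (1+r_real)(1+π), we get 1+π = (1 + 9.9%)/(1 + 2.50%) = 1.099/1.0250 ≈ 1.07220.
So π ≈ 7.2195%.

7.220%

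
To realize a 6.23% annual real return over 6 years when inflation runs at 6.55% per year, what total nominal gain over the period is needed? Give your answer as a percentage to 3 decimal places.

110.283%

Required annual nominal rate: (1+6.23%)(1+6.55%) − 1 = 13.188065%.
Cumulative over 6 years: (1 + 0.13188065)^6 − 1 ≈ 1.10283.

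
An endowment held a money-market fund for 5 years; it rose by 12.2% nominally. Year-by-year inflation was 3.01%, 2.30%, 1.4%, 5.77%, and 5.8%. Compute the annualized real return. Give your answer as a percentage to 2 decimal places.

Cumulative inflation factor: 1.0301 × 1.0230 × 1.014 × 1.0577 × 1.058 ≈ 1.19575.
Nominal growth factor: 1.12200. Real growth factor = 1.12200 / 1.19575 ≈ 0.93832.
Annualized: 0.93832^(1/5) − 1 ≈ -0.01265.

-1.27%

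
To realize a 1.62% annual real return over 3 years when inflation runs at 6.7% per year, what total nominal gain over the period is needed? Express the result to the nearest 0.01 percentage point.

Required annual nominal rate: (1+1.62%)(1+6.7%) − 1 = 8.42854%.
Cumulative over 3 years: (1 + 0.0842854)^3 − 1 ≈ 0.27477.

27.48%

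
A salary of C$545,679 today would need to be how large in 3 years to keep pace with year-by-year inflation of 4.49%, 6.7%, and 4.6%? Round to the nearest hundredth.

Cumulative price-level factor: 1.0449 × 1.067 × 1.046 = 1.1661940818.
The nominal amount required is C$545,679 scaled up by that factor.

C$636,367.62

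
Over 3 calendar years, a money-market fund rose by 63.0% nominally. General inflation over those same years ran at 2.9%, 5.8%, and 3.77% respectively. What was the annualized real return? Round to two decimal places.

13.00%

Cumulative inflation factor: 1.029 × 1.058 × 1.0377 ≈ 1.12973.
Nominal growth factor: 1.63000. Real growth factor = 1.63000 / 1.12973 ≈ 1.44283.
Annualized: 1.44283^(1/3) − 1 ≈ 0.12998.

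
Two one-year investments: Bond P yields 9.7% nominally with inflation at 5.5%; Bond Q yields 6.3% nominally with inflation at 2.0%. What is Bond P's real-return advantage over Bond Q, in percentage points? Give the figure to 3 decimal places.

-0.235

Bond P real return: 1.097/1.055 − 1 = 3.9810%.
Bond Q real return: 1.063/1.020 − 1 = 4.2157%.
Difference: 3.9810 − 4.2157 = -0.2347 pp.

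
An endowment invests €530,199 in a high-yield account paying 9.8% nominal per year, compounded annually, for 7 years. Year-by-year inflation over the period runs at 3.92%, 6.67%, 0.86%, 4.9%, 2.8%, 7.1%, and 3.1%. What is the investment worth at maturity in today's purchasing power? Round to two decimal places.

Nominal value at maturity: €530,199 × (1 + 9.8%)^7 ≈ €1,020,129.45.
Price-level factor over 7 years: 1.0392 × 1.0667 × 1.0086 × 1.049 × 1.028 × 1.071 × 1.031 ≈ 1.3313036906.
Dividing the nominal maturity value by the price-level factor gives the value in today's money.

€766,263.52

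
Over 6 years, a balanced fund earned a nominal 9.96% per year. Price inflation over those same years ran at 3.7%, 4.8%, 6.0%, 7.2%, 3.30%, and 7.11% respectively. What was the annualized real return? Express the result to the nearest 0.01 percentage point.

Cumulative inflation factor: 1.037 × 1.048 × 1.060 × 1.072 × 1.0330 × 1.0711 ≈ 1.36638.
Nominal growth factor: 1.76770. Real growth factor = 1.76770 / 1.36638 ≈ 1.29371.
Annualized: 1.29371^(1/6) − 1 ≈ 0.04385.

4.39%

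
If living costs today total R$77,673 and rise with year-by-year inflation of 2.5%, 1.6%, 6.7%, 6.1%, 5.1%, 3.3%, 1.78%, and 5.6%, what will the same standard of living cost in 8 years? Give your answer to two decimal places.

Cumulative price-level factor: 1.025 × 1.016 × 1.067 × 1.061 × 1.051 × 1.033 × 1.0178 × 1.056 ≈ 1.3757096350.
The nominal amount required is R$77,673 scaled up by that factor.

R$106,855.49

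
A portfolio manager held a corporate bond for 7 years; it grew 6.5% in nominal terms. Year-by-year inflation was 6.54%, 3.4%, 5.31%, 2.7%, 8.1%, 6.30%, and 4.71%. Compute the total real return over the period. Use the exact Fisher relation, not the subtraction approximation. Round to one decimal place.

-25.7%

Cumulative inflation factor: 1.0654 × 1.034 × 1.0531 × 1.027 × 1.081 × 1.0630 × 1.0471 ≈ 1.43357.
Nominal growth factor: 1.06500. Real growth factor = 1.06500 / 1.43357 ≈ 0.74290.
Total real return ≈ -25.7102%.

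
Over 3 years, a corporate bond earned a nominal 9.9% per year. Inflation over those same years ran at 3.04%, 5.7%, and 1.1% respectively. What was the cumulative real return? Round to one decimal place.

Cumulative inflation factor: 1.0304 × 1.057 × 1.011 ≈ 1.10111.
Nominal growth factor: 1.32737. Real growth factor = 1.32737 / 1.10111 ≈ 1.20548.
Total real return ≈ 20.5483%.

20.5%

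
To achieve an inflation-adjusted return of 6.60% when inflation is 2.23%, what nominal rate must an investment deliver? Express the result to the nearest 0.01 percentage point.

8.98%

By the Fisher equation, 1 + r_nom = (1 + 6.60%)(1 + 2.23%) = 1.0660 × 1.0223 = 1.0897718.
So r_nom = 8.97718%.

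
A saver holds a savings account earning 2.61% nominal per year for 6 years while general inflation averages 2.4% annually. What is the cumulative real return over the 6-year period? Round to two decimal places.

The annual real rate is (1+2.61%)/(1+2.4%) − 1 = 0.2051%.
Compounded over 6 years: (1 + 0.002051)^6 − 1 ≈ 0.01237.

1.24%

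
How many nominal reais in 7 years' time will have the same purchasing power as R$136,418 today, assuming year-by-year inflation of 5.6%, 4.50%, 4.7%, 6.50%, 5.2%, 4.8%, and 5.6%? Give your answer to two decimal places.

Cumulative price-level factor: 1.056 × 1.0450 × 1.047 × 1.0650 × 1.052 × 1.048 × 1.056 ≈ 1.4325752335.
The nominal amount required is R$136,418 scaled up by that factor.

R$195,429.05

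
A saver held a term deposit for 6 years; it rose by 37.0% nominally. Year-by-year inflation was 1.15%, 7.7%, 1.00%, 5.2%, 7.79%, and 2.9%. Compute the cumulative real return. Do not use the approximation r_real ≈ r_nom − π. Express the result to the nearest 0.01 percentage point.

6.71%

Cumulative inflation factor: 1.0115 × 1.077 × 1.0100 × 1.052 × 1.0779 × 1.029 ≈ 1.28384.
Nominal growth factor: 1.37000. Real growth factor = 1.37000 / 1.28384 ≈ 1.06711.
Total real return ≈ 6.7107%.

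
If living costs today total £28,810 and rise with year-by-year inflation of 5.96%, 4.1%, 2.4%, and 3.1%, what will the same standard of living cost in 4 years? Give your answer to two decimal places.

£33,550.16

Cumulative price-level factor: 1.0596 × 1.041 × 1.024 × 1.031 ≈ 1.1645316624.
The nominal amount required is £28,810 scaled up by that factor.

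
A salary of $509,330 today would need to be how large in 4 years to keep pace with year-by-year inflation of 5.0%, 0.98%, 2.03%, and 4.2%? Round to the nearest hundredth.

Cumulative price-level factor: 1.050 × 1.0098 × 1.0203 × 1.042 ≈ 1.1272500703.
The nominal amount required is $509,330 scaled up by that factor.

$574,142.28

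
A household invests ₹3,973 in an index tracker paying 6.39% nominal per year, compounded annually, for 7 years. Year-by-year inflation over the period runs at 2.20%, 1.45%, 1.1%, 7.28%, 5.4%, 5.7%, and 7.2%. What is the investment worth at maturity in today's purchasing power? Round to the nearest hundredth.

Nominal value at maturity: ₹3,973 × (1 + 6.39%)^7 ≈ ₹6,129.49.
Price-level factor over 7 years: 1.0220 × 1.0145 × 1.011 × 1.0728 × 1.054 × 1.057 × 1.072 ≈ 1.3430223842.
Dividing the nominal maturity value by the price-level factor gives the value in today's money.

₹4,563.95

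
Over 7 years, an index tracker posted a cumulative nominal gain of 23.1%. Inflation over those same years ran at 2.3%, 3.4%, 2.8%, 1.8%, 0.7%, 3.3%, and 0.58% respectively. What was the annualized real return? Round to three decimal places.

Cumulative inflation factor: 1.023 × 1.034 × 1.028 × 1.018 × 1.007 × 1.033 × 1.0058 ≈ 1.15819.
Nominal growth factor: 1.23100. Real growth factor = 1.23100 / 1.15819 ≈ 1.06287.
Annualized: 1.06287^(1/7) − 1 ≈ 0.00875.

0.875%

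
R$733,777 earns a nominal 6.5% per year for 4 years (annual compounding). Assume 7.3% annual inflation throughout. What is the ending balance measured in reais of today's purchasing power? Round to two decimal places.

R$712,137.14

Nominal value at maturity: R$733,777 × (1 + 6.5%)^4 ≈ R$943,979.42.
Price-level factor over 4 years: (1 + 7.3%)^4 ≈ 1.3255584662.
Dividing the nominal maturity value by the price-level factor gives the value in today's money.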